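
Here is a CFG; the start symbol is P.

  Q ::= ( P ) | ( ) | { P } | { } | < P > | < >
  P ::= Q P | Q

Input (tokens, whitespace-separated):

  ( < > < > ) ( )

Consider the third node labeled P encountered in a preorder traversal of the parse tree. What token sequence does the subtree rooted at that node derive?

[P [Q ( [P [Q < >] [P [Q < >]]] )] [P [Q ( )]]]

< >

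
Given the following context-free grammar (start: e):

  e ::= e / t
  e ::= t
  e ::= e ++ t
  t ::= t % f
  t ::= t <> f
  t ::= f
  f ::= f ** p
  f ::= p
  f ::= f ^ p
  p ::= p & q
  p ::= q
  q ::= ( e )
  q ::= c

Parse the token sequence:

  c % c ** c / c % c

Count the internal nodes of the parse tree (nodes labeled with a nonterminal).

21

[e [e [t [t [f [p [q c]]]] % [f [f [p [q c]]] ** [p [q c]]]]] / [t [t [f [p [q c]]]] % [f [p [q c]]]]]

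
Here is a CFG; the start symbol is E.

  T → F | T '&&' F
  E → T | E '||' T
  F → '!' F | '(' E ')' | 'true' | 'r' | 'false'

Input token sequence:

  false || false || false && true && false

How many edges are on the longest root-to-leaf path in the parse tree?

[E [E [E [T [F false]]] || [T [F false]]] || [T [T [T [F false]] && [F true]] && [F false]]]

5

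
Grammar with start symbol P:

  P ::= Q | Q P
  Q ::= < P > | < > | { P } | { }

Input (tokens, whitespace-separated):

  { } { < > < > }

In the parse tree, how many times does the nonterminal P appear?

4

[P [Q { }] [P [Q { [P [Q < >] [P [Q < >]]] }]]]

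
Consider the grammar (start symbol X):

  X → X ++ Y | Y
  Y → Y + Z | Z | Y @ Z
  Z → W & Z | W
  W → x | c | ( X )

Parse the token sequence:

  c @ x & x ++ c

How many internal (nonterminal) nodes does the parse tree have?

13

[X [X [Y [Y [Z [W c]]] @ [Z [W x] & [Z [W x]]]]] ++ [Y [Z [W c]]]]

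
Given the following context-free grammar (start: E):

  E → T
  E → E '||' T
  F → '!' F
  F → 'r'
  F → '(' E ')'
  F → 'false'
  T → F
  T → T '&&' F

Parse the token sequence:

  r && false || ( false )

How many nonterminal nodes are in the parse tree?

11

[E [E [T [T [F r]] && [F false]]] || [T [F ( [E [T [F false]]] )]]]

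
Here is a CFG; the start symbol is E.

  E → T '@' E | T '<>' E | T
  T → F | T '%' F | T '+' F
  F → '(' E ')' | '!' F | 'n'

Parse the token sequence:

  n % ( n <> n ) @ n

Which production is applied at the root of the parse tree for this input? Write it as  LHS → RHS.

E → T '@' E

[E [T [T [F n]] % [F ( [E [T [F n]] <> [E [T [F n]]]] )]] @ [E [T [F n]]]]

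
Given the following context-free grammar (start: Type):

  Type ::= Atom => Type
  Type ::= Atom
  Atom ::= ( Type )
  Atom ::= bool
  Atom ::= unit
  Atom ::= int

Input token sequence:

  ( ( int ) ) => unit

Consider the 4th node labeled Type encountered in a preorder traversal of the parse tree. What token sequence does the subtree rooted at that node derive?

unit

[Type [Atom ( [Type [Atom ( [Type [Atom int]] )]] )] => [Type [Atom unit]]]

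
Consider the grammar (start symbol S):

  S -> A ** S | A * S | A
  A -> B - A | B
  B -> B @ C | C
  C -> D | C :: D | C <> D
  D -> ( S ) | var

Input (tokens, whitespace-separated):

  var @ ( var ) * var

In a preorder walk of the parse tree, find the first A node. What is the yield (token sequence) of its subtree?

var @ ( var )

[S [A [B [B [C [D var]]] @ [C [D ( [S [A [B [C [D var]]]]] )]]]] * [S [A [B [C [D var]]]]]]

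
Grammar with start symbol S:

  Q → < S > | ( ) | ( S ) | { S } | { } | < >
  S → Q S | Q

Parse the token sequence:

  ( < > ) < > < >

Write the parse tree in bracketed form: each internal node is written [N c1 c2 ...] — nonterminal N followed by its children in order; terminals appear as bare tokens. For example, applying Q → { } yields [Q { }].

[S [Q ( [S [Q < >]] )] [S [Q < >] [S [Q < >]]]]

S
Q S
( S ) S
( Q ) S
( < > ) S
( < > ) Q S
( < > ) < > S
( < > ) < > Q
( < > ) < > < >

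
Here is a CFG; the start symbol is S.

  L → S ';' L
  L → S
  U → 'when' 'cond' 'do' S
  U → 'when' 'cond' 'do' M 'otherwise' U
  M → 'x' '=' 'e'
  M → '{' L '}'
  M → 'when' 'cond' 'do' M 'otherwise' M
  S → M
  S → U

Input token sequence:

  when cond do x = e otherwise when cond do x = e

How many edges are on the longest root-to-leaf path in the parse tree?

5

[S [U when cond do [M x = e] otherwise [U when cond do [S [M x = e]]]]]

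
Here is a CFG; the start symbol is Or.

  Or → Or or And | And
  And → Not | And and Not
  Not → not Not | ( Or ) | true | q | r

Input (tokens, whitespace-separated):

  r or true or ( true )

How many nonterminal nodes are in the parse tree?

[Or [Or [Or [And [Not r]]] or [And [Not true]]] or [And [Not ( [Or [And [Not true]]] )]]]

12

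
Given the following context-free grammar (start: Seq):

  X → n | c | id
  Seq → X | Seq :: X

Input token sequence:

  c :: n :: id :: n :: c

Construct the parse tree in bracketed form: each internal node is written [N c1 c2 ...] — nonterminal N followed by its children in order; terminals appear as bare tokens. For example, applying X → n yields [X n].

Seq
Seq :: X
Seq :: X :: X
Seq :: X :: X :: X
Seq :: X :: X :: X :: X
X :: X :: X :: X :: X
c :: X :: X :: X :: X
c :: n :: X :: X :: X
c :: n :: id :: X :: X
c :: n :: id :: n :: X
c :: n :: id :: n :: c

[Seq [Seq [Seq [Seq [Seq [X c]] :: [X n]] :: [X id]] :: [X n]] :: [X c]]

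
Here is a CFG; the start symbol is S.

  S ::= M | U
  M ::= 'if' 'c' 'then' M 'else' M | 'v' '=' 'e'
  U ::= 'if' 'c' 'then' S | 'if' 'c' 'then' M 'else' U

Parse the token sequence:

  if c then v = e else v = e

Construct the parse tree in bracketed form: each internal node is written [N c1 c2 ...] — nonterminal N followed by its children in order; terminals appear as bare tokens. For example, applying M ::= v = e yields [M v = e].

S
M
if c then M else M
if c then v = e else M
if c then v = e else v = e

[S [M if c then [M v = e] else [M v = e]]]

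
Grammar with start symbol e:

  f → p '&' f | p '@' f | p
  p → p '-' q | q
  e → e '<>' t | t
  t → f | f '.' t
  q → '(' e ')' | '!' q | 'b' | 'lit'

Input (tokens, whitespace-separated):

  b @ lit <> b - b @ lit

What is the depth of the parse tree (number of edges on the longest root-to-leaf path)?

[e [e [t [f [p [q b]] @ [f [p [q lit]]]]]] <> [t [f [p [p [q b]] - [q b]] @ [f [p [q lit]]]]]]

7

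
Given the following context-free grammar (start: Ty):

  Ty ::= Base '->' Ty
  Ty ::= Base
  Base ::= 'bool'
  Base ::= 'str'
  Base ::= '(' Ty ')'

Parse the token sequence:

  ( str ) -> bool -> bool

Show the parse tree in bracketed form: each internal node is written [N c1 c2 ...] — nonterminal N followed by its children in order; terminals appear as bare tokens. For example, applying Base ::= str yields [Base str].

[Ty [Base ( [Ty [Base str]] )] -> [Ty [Base bool] -> [Ty [Base bool]]]]

Ty
Base -> Ty
( Ty ) -> Ty
( Base ) -> Ty
( str ) -> Ty
( str ) -> Base -> Ty
( str ) -> bool -> Ty
( str ) -> bool -> Base
( str ) -> bool -> bool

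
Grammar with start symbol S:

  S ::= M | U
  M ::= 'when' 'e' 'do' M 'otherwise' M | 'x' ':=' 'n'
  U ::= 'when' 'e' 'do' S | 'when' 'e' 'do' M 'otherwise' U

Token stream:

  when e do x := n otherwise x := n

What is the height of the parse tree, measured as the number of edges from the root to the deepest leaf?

3

[S [M when e do [M x := n] otherwise [M x := n]]]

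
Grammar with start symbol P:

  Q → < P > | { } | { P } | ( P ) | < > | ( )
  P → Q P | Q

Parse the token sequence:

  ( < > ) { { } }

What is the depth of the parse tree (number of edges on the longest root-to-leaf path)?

[P [Q ( [P [Q < >]] )] [P [Q { [P [Q { }]] }]]]

5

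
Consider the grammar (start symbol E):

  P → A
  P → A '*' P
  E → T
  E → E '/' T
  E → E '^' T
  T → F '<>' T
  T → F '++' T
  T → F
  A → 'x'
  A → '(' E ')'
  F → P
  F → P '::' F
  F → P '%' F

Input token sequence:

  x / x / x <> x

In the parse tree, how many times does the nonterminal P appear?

[E [E [E [T [F [P [A x]]]]] / [T [F [P [A x]]]]] / [T [F [P [A x]]] <> [T [F [P [A x]]]]]]

4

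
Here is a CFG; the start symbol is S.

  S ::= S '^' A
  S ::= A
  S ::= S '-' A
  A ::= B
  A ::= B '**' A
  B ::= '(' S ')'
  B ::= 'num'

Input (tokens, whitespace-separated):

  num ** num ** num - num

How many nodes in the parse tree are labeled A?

[S [S [A [B num] ** [A [B num] ** [A [B num]]]]] - [A [B num]]]

4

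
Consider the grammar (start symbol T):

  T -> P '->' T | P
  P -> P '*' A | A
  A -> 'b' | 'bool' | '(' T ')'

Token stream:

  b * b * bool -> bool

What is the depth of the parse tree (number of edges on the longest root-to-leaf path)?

[T [P [P [P [A b]] * [A b]] * [A bool]] -> [T [P [A bool]]]]

5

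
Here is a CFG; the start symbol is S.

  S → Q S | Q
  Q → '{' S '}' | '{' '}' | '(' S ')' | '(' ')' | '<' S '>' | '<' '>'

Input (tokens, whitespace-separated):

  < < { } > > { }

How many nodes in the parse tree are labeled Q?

[S [Q < [S [Q < [S [Q { }]] >]] >] [S [Q { }]]]

4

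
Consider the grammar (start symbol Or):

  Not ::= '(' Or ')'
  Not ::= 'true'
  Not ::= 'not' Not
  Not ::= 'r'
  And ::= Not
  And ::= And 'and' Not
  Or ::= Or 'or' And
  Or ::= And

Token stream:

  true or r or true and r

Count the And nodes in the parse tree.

[Or [Or [Or [And [Not true]]] or [And [Not r]]] or [And [And [Not true]] and [Not r]]]

4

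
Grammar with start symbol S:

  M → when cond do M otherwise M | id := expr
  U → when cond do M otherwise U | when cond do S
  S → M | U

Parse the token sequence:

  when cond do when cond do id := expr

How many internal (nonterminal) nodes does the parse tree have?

6

[S [U when cond do [S [U when cond do [S [M id := expr]]]]]]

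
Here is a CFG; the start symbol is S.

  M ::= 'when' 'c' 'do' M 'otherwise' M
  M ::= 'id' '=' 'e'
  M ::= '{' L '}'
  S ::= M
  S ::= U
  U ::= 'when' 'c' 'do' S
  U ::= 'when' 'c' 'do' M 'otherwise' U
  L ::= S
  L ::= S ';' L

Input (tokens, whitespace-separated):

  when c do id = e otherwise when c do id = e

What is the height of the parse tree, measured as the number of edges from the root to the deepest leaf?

[S [U when c do [M id = e] otherwise [U when c do [S [M id = e]]]]]

5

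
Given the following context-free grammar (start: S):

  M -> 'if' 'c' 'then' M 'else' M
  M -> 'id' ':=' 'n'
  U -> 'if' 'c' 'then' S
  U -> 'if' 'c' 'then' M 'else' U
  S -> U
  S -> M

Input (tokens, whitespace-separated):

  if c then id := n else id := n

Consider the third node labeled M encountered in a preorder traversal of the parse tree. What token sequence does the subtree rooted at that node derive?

id := n

[S [M if c then [M id := n] else [M id := n]]]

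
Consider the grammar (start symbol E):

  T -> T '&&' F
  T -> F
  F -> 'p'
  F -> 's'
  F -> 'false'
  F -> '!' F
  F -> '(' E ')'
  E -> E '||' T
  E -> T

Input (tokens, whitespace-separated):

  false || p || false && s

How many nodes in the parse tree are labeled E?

3

[E [E [E [T [F false]]] || [T [F p]]] || [T [T [F false]] && [F s]]]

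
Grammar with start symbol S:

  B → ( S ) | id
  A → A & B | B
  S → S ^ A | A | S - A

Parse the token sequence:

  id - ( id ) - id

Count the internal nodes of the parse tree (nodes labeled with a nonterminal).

12

[S [S [S [A [B id]]] - [A [B ( [S [A [B id]]] )]]] - [A [B id]]]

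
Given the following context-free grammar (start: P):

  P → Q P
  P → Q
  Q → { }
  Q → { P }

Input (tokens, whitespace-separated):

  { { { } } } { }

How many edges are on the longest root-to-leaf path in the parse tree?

6

[P [Q { [P [Q { [P [Q { }]] }]] }] [P [Q { }]]]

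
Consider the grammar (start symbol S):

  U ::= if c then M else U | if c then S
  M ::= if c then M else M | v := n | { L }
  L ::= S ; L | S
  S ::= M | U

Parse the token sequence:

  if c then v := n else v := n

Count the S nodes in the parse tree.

1

[S [M if c then [M v := n] else [M v := n]]]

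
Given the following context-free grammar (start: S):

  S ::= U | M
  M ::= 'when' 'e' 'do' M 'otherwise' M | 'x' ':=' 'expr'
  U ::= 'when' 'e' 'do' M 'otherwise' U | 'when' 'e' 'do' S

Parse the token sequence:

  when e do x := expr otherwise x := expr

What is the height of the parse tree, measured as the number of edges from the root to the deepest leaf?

[S [M when e do [M x := expr] otherwise [M x := expr]]]

3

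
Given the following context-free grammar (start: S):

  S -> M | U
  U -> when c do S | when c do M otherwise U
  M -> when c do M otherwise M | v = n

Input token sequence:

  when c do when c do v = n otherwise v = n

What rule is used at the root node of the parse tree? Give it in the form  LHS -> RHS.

[S [U when c do [S [M when c do [M v = n] otherwise [M v = n]]]]]

S -> U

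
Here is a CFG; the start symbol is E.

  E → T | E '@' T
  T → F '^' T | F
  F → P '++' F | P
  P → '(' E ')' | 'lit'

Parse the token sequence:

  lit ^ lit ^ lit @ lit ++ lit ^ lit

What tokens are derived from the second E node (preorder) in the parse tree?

[E [E [T [F [P lit]] ^ [T [F [P lit]] ^ [T [F [P lit]]]]]] @ [T [F [P lit] ++ [F [P lit]]] ^ [T [F [P lit]]]]]

lit ^ lit ^ lit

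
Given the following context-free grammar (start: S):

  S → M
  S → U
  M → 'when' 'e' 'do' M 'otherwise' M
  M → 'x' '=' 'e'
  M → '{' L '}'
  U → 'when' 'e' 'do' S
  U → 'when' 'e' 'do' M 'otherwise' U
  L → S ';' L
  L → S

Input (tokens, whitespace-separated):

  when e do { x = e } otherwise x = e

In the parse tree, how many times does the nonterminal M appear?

4

[S [M when e do [M { [L [S [M x = e]]] }] otherwise [M x = e]]]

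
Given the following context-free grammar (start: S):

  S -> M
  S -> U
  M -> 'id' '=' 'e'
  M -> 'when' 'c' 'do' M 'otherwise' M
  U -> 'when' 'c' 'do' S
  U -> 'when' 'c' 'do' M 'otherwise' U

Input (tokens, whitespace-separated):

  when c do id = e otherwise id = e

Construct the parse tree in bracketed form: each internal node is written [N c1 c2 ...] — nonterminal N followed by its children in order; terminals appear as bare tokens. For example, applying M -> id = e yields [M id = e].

[S [M when c do [M id = e] otherwise [M id = e]]]

S
M
when c do M otherwise M
when c do id = e otherwise M
when c do id = e otherwise id = e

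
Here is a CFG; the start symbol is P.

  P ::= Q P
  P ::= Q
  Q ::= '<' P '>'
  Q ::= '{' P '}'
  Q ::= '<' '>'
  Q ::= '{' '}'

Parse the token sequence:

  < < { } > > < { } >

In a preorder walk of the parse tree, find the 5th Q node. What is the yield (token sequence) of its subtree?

{ }

[P [Q < [P [Q < [P [Q { }]] >]] >] [P [Q < [P [Q { }]] >]]]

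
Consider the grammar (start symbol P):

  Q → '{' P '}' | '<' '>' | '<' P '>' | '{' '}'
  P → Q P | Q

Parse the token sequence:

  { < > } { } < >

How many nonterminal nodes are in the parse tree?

[P [Q { [P [Q < >]] }] [P [Q { }] [P [Q < >]]]]

8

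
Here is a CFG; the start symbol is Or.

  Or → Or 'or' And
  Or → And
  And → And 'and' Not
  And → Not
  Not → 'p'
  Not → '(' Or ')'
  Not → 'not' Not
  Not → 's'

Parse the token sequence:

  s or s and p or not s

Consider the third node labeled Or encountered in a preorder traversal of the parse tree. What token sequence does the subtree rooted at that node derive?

s

[Or [Or [Or [And [Not s]]] or [And [And [Not s]] and [Not p]]] or [And [Not not [Not s]]]]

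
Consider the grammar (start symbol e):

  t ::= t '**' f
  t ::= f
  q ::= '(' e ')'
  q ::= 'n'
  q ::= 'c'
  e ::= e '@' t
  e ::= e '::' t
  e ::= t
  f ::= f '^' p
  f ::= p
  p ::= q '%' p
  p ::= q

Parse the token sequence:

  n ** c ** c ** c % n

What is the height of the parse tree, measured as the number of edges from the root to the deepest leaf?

8

[e [t [t [t [t [f [p [q n]]]] ** [f [p [q c]]]] ** [f [p [q c]]]] ** [f [p [q c] % [p [q n]]]]]]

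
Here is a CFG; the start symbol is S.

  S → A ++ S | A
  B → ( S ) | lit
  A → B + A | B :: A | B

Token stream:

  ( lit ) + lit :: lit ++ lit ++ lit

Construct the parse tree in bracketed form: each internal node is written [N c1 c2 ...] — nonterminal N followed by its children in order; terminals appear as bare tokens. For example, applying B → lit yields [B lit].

[S [A [B ( [S [A [B lit]]] )] + [A [B lit] :: [A [B lit]]]] ++ [S [A [B lit]] ++ [S [A [B lit]]]]]

S
A ++ S
B + A ++ S
( S ) + A ++ S
( A ) + A ++ S
( B ) + A ++ S
( lit ) + A ++ S
( lit ) + B :: A ++ S
( lit ) + lit :: A ++ S
( lit ) + lit :: B ++ S
( lit ) + lit :: lit ++ S
( lit ) + lit :: lit ++ A ++ S
( lit ) + lit :: lit ++ B ++ S
( lit ) + lit :: lit ++ lit ++ S
( lit ) + lit :: lit ++ lit ++ A
( lit ) + lit :: lit ++ lit ++ B
( lit ) + lit :: lit ++ lit ++ lit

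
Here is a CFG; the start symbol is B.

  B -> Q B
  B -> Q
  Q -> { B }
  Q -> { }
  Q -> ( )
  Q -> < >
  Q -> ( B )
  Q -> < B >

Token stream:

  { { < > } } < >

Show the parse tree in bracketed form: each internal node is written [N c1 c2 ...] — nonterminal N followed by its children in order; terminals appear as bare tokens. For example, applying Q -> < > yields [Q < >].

[B [Q { [B [Q { [B [Q < >]] }]] }] [B [Q < >]]]

B
Q B
{ B } B
{ Q } B
{ { B } } B
{ { Q } } B
{ { < > } } B
{ { < > } } Q
{ { < > } } < >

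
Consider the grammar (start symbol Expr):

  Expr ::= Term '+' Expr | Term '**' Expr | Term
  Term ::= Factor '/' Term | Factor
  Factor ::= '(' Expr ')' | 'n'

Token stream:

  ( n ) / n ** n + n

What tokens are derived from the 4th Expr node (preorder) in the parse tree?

[Expr [Term [Factor ( [Expr [Term [Factor n]]] )] / [Term [Factor n]]] ** [Expr [Term [Factor n]] + [Expr [Term [Factor n]]]]]

n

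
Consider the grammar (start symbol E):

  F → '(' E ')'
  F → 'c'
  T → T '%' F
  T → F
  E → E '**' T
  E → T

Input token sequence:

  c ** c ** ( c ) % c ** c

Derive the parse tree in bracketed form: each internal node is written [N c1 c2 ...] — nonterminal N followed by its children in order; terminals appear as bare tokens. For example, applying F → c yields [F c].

E
E ** T
E ** T ** T
E ** T ** T ** T
T ** T ** T ** T
F ** T ** T ** T
c ** T ** T ** T
c ** F ** T ** T
c ** c ** T ** T
c ** c ** T % F ** T
c ** c ** F % F ** T
c ** c ** ( E ) % F ** T
c ** c ** ( T ) % F ** T
c ** c ** ( F ) % F ** T
c ** c ** ( c ) % F ** T
c ** c ** ( c ) % c ** T
c ** c ** ( c ) % c ** F
c ** c ** ( c ) % c ** c

[E [E [E [E [T [F c]]] ** [T [F c]]] ** [T [T [F ( [E [T [F c]]] )]] % [F c]]] ** [T [F c]]]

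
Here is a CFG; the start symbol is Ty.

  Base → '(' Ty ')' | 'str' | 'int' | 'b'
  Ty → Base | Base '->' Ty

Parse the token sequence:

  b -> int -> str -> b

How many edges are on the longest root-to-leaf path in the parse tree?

5

[Ty [Base b] -> [Ty [Base int] -> [Ty [Base str] -> [Ty [Base b]]]]]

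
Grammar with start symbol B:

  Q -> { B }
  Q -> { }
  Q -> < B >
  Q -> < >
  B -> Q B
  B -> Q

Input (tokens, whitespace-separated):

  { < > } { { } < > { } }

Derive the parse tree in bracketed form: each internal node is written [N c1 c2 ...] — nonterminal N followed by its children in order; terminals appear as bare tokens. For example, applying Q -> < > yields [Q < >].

[B [Q { [B [Q < >]] }] [B [Q { [B [Q { }] [B [Q < >] [B [Q { }]]]] }]]]

B
Q B
{ B } B
{ Q } B
{ < > } B
{ < > } Q
{ < > } { B }
{ < > } { Q B }
{ < > } { { } B }
{ < > } { { } Q B }
{ < > } { { } < > B }
{ < > } { { } < > Q }
{ < > } { { } < > { } }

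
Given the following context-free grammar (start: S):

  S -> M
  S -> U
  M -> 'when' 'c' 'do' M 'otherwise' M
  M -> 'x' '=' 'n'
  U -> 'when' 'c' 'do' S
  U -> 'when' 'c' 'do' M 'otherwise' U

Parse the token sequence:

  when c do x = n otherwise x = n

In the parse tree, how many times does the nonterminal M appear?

3

[S [M when c do [M x = n] otherwise [M x = n]]]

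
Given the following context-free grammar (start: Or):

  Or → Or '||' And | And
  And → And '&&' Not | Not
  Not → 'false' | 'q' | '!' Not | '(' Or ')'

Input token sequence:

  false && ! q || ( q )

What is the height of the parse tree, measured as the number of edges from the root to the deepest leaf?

6

[Or [Or [And [And [Not false]] && [Not ! [Not q]]]] || [And [Not ( [Or [And [Not q]]] )]]]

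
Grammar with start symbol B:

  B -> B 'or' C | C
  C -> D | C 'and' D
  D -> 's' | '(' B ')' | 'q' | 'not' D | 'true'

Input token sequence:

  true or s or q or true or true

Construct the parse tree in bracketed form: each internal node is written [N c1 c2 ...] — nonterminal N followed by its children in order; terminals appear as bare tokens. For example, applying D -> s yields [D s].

[B [B [B [B [B [C [D true]]] or [C [D s]]] or [C [D q]]] or [C [D true]]] or [C [D true]]]

B
B or C
B or C or C
B or C or C or C
B or C or C or C or C
C or C or C or C or C
D or C or C or C or C
true or C or C or C or C
true or D or C or C or C
true or s or C or C or C
true or s or D or C or C
true or s or q or C or C
true or s or q or D or C
true or s or q or true or C
true or s or q or true or D
true or s or q or true or true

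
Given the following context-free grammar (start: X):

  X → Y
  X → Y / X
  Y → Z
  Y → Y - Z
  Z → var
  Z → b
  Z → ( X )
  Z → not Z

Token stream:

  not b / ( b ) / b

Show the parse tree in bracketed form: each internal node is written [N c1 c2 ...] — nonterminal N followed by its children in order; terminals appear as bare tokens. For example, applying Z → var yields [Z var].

[X [Y [Z not [Z b]]] / [X [Y [Z ( [X [Y [Z b]]] )]] / [X [Y [Z b]]]]]

X
Y / X
Z / X
not Z / X
not b / X
not b / Y / X
not b / Z / X
not b / ( X ) / X
not b / ( Y ) / X
not b / ( Z ) / X
not b / ( b ) / X
not b / ( b ) / Y
not b / ( b ) / Z
not b / ( b ) / b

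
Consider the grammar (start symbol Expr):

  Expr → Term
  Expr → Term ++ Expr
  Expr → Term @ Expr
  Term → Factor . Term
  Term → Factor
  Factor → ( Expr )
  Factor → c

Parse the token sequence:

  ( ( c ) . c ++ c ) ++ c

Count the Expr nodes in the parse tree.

5

[Expr [Term [Factor ( [Expr [Term [Factor ( [Expr [Term [Factor c]]] )] . [Term [Factor c]]] ++ [Expr [Term [Factor c]]]] )]] ++ [Expr [Term [Factor c]]]]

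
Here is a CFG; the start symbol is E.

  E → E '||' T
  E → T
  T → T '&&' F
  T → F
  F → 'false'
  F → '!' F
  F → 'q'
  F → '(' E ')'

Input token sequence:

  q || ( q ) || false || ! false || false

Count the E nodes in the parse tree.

[E [E [E [E [E [T [F q]]] || [T [F ( [E [T [F q]]] )]]] || [T [F false]]] || [T [F ! [F false]]]] || [T [F false]]]

6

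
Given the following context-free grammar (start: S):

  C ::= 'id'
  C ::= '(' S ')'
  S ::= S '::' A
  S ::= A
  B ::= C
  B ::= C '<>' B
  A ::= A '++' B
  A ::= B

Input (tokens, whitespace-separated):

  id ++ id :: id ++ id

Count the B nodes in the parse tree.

4

[S [S [A [A [B [C id]]] ++ [B [C id]]]] :: [A [A [B [C id]]] ++ [B [C id]]]]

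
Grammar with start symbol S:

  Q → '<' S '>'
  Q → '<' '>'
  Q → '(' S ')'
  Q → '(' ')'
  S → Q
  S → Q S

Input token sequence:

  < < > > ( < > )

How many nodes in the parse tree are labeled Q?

[S [Q < [S [Q < >]] >] [S [Q ( [S [Q < >]] )]]]

4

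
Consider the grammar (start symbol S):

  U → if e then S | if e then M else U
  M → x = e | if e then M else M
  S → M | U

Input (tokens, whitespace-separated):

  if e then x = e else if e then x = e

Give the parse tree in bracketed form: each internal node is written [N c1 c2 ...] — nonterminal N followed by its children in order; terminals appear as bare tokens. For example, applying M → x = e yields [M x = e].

[S [U if e then [M x = e] else [U if e then [S [M x = e]]]]]

S
U
if e then M else U
if e then x = e else U
if e then x = e else if e then S
if e then x = e else if e then M
if e then x = e else if e then x = e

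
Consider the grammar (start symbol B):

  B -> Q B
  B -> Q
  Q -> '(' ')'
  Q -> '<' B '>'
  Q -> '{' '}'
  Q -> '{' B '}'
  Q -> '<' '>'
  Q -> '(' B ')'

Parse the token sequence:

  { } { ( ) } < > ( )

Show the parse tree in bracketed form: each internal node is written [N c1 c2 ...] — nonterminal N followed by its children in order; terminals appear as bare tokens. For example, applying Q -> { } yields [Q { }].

[B [Q { }] [B [Q { [B [Q ( )]] }] [B [Q < >] [B [Q ( )]]]]]

B
Q B
{ } B
{ } Q B
{ } { B } B
{ } { Q } B
{ } { ( ) } B
{ } { ( ) } Q B
{ } { ( ) } < > B
{ } { ( ) } < > Q
{ } { ( ) } < > ( )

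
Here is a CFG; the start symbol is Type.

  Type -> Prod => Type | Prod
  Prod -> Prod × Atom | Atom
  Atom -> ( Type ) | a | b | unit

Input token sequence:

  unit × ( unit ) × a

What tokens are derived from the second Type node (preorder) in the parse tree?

unit

[Type [Prod [Prod [Prod [Atom unit]] × [Atom ( [Type [Prod [Atom unit]]] )]] × [Atom a]]]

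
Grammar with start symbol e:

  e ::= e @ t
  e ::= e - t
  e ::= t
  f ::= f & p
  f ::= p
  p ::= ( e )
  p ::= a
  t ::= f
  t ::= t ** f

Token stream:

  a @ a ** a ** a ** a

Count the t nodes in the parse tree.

5

[e [e [t [f [p a]]]] @ [t [t [t [t [f [p a]]] ** [f [p a]]] ** [f [p a]]] ** [f [p a]]]]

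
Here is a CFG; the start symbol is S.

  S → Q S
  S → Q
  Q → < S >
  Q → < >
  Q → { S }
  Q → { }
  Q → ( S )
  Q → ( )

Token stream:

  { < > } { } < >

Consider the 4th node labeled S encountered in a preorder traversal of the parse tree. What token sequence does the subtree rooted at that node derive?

< >

[S [Q { [S [Q < >]] }] [S [Q { }] [S [Q < >]]]]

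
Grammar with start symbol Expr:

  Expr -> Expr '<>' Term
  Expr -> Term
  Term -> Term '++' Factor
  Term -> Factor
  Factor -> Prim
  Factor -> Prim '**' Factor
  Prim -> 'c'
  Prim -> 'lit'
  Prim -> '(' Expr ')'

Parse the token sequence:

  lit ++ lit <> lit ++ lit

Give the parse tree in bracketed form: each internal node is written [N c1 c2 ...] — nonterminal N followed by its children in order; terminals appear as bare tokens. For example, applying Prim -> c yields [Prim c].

Expr
Expr <> Term
Term <> Term
Term ++ Factor <> Term
Factor ++ Factor <> Term
Prim ++ Factor <> Term
lit ++ Factor <> Term
lit ++ Prim <> Term
lit ++ lit <> Term
lit ++ lit <> Term ++ Factor
lit ++ lit <> Factor ++ Factor
lit ++ lit <> Prim ++ Factor
lit ++ lit <> lit ++ Factor
lit ++ lit <> lit ++ Prim
lit ++ lit <> lit ++ lit

[Expr [Expr [Term [Term [Factor [Prim lit]]] ++ [Factor [Prim lit]]]] <> [Term [Term [Factor [Prim lit]]] ++ [Factor [Prim lit]]]]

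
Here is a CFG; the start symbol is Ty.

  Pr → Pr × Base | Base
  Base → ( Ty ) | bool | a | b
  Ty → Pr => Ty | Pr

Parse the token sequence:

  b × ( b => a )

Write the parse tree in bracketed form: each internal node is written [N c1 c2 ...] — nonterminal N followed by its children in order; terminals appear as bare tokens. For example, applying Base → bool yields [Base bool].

[Ty [Pr [Pr [Base b]] × [Base ( [Ty [Pr [Base b]] => [Ty [Pr [Base a]]]] )]]]

Ty
Pr
Pr × Base
Base × Base
b × Base
b × ( Ty )
b × ( Pr => Ty )
b × ( Base => Ty )
b × ( b => Ty )
b × ( b => Pr )
b × ( b => Base )
b × ( b => a )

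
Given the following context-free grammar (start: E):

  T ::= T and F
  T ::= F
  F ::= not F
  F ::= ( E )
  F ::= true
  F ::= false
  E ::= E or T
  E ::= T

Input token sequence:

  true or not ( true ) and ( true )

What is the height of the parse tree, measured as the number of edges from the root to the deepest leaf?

[E [E [T [F true]]] or [T [T [F not [F ( [E [T [F true]]] )]]] and [F ( [E [T [F true]]] )]]]

8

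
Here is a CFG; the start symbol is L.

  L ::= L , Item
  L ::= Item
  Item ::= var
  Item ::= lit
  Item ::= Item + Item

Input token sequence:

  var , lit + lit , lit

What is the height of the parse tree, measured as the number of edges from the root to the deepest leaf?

[L [L [L [Item var]] , [Item [Item lit] + [Item lit]]] , [Item lit]]

4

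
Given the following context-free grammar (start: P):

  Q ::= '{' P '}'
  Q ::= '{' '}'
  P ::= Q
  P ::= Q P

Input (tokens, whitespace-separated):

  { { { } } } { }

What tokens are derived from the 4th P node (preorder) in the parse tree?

{ }

[P [Q { [P [Q { [P [Q { }]] }]] }] [P [Q { }]]]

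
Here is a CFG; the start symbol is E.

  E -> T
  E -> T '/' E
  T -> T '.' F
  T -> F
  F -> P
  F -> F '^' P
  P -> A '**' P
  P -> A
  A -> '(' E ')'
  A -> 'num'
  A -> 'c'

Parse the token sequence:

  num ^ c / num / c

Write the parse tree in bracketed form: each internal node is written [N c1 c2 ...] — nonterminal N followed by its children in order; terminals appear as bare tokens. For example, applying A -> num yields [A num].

E
T / E
F / E
F ^ P / E
P ^ P / E
A ^ P / E
num ^ P / E
num ^ A / E
num ^ c / E
num ^ c / T / E
num ^ c / F / E
num ^ c / P / E
num ^ c / A / E
num ^ c / num / E
num ^ c / num / T
num ^ c / num / F
num ^ c / num / P
num ^ c / num / A
num ^ c / num / c

[E [T [F [F [P [A num]]] ^ [P [A c]]]] / [E [T [F [P [A num]]]] / [E [T [F [P [A c]]]]]]]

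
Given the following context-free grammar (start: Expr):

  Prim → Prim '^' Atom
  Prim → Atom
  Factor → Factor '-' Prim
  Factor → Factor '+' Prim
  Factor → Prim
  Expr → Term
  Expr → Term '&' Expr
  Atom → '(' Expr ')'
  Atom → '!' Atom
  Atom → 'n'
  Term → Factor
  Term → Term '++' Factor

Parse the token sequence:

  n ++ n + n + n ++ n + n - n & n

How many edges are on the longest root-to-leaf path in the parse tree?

[Expr [Term [Term [Term [Factor [Prim [Atom n]]]] ++ [Factor [Factor [Factor [Prim [Atom n]]] + [Prim [Atom n]]] + [Prim [Atom n]]]] ++ [Factor [Factor [Factor [Prim [Atom n]]] + [Prim [Atom n]]] - [Prim [Atom n]]]] & [Expr [Term [Factor [Prim [Atom n]]]]]]

8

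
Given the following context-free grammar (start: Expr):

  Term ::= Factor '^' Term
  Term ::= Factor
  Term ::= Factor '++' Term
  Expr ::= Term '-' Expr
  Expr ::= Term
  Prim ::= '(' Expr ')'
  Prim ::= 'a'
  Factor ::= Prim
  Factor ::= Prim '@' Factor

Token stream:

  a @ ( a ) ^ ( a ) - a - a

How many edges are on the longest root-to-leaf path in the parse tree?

[Expr [Term [Factor [Prim a] @ [Factor [Prim ( [Expr [Term [Factor [Prim a]]]] )]]] ^ [Term [Factor [Prim ( [Expr [Term [Factor [Prim a]]]] )]]]] - [Expr [Term [Factor [Prim a]]] - [Expr [Term [Factor [Prim a]]]]]]

9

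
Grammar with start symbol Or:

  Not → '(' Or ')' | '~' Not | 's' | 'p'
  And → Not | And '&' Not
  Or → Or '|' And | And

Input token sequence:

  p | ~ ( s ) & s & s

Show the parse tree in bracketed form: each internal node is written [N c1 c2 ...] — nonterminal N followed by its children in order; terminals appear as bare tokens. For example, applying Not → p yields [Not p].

Or
Or | And
And | And
Not | And
p | And
p | And & Not
p | And & Not & Not
p | Not & Not & Not
p | ~ Not & Not & Not
p | ~ ( Or ) & Not & Not
p | ~ ( And ) & Not & Not
p | ~ ( Not ) & Not & Not
p | ~ ( s ) & Not & Not
p | ~ ( s ) & s & Not
p | ~ ( s ) & s & s

[Or [Or [And [Not p]]] | [And [And [And [Not ~ [Not ( [Or [And [Not s]]] )]]] & [Not s]] & [Not s]]]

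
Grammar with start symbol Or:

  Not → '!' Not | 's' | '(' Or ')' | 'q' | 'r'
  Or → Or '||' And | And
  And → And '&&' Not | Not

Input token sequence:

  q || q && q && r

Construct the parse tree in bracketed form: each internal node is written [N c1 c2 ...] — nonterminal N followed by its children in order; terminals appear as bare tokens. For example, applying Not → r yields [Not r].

[Or [Or [And [Not q]]] || [And [And [And [Not q]] && [Not q]] && [Not r]]]

Or
Or || And
And || And
Not || And
q || And
q || And && Not
q || And && Not && Not
q || Not && Not && Not
q || q && Not && Not
q || q && q && Not
q || q && q && r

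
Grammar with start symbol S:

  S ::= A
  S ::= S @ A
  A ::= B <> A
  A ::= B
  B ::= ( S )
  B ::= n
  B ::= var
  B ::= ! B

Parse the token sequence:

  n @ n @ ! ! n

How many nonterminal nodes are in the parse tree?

11

[S [S [S [A [B n]]] @ [A [B n]]] @ [A [B ! [B ! [B n]]]]]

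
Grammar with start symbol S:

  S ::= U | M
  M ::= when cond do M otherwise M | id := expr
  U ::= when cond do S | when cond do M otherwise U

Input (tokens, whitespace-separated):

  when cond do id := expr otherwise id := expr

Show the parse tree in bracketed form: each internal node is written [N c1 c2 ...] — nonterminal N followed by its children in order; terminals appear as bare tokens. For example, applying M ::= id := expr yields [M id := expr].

S
M
when cond do M otherwise M
when cond do id := expr otherwise M
when cond do id := expr otherwise id := expr

[S [M when cond do [M id := expr] otherwise [M id := expr]]]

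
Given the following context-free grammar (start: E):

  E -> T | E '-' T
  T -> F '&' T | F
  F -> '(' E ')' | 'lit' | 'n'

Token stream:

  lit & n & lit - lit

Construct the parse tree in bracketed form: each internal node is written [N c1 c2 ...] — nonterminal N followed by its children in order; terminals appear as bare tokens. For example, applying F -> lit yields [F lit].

[E [E [T [F lit] & [T [F n] & [T [F lit]]]]] - [T [F lit]]]

E
E - T
T - T
F & T - T
lit & T - T
lit & F & T - T
lit & n & T - T
lit & n & F - T
lit & n & lit - T
lit & n & lit - F
lit & n & lit - lit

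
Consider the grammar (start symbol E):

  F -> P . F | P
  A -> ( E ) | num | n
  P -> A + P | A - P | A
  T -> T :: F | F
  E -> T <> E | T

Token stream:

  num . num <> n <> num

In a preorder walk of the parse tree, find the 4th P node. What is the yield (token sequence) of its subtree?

num

[E [T [F [P [A num]] . [F [P [A num]]]]] <> [E [T [F [P [A n]]]] <> [E [T [F [P [A num]]]]]]]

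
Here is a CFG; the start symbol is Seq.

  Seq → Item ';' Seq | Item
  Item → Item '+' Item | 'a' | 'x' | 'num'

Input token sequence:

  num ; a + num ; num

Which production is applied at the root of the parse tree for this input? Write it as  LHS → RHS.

[Seq [Item num] ; [Seq [Item [Item a] + [Item num]] ; [Seq [Item num]]]]

Seq → Item ';' Seq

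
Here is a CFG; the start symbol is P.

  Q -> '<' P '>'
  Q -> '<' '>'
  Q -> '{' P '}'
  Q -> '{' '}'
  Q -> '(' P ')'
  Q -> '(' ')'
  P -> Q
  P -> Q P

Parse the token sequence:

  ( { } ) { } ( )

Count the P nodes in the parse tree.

[P [Q ( [P [Q { }]] )] [P [Q { }] [P [Q ( )]]]]

4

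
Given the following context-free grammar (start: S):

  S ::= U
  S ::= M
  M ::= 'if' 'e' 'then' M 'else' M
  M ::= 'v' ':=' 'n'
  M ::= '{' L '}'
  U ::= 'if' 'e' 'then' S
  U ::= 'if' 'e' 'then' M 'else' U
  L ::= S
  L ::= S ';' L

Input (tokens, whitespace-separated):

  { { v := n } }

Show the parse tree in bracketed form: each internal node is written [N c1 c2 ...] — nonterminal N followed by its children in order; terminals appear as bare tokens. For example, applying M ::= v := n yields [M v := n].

[S [M { [L [S [M { [L [S [M v := n]]] }]]] }]]

S
M
{ L }
{ S }
{ M }
{ { L } }
{ { S } }
{ { M } }
{ { v := n } }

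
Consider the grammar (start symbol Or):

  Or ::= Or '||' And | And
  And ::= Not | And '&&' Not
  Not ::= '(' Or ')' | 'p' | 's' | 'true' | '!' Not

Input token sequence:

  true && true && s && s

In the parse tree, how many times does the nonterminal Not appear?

[Or [And [And [And [And [Not true]] && [Not true]] && [Not s]] && [Not s]]]

4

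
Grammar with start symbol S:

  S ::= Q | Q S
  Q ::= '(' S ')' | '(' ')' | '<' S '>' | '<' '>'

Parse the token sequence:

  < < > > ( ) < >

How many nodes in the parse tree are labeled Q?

4

[S [Q < [S [Q < >]] >] [S [Q ( )] [S [Q < >]]]]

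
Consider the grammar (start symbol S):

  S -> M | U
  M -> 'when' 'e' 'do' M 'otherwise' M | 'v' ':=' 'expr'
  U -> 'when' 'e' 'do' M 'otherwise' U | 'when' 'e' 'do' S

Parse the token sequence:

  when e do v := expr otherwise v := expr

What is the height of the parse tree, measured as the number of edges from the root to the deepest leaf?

3

[S [M when e do [M v := expr] otherwise [M v := expr]]]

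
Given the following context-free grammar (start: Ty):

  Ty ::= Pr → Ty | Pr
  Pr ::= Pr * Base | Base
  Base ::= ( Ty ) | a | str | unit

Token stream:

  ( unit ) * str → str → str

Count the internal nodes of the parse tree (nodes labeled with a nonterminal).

14

[Ty [Pr [Pr [Base ( [Ty [Pr [Base unit]]] )]] * [Base str]] → [Ty [Pr [Base str]] → [Ty [Pr [Base str]]]]]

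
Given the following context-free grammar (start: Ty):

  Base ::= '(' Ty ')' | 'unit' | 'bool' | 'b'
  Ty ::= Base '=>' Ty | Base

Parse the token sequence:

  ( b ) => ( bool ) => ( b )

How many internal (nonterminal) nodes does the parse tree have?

12

[Ty [Base ( [Ty [Base b]] )] => [Ty [Base ( [Ty [Base bool]] )] => [Ty [Base ( [Ty [Base b]] )]]]]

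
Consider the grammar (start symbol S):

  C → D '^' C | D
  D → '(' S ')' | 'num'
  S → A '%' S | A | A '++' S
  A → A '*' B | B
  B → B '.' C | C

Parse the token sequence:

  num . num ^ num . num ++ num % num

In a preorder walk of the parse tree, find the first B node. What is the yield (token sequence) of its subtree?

num . num ^ num . num

[S [A [B [B [B [C [D num]]] . [C [D num] ^ [C [D num]]]] . [C [D num]]]] ++ [S [A [B [C [D num]]]] % [S [A [B [C [D num]]]]]]]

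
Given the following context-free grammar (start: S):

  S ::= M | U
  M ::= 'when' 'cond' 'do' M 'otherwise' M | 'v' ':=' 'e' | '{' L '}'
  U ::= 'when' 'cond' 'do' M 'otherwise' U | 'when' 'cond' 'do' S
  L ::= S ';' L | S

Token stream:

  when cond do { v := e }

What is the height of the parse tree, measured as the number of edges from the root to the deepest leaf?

[S [U when cond do [S [M { [L [S [M v := e]]] }]]]]

7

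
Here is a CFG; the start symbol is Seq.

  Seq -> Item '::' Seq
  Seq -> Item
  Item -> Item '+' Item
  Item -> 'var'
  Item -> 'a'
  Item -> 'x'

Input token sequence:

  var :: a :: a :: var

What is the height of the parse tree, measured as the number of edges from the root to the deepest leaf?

5

[Seq [Item var] :: [Seq [Item a] :: [Seq [Item a] :: [Seq [Item var]]]]]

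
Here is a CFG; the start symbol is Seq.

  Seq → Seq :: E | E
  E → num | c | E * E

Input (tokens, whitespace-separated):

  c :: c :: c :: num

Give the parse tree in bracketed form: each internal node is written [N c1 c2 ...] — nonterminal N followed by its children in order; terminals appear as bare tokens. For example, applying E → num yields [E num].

[Seq [Seq [Seq [Seq [E c]] :: [E c]] :: [E c]] :: [E num]]

Seq
Seq :: E
Seq :: E :: E
Seq :: E :: E :: E
E :: E :: E :: E
c :: E :: E :: E
c :: c :: E :: E
c :: c :: c :: E
c :: c :: c :: num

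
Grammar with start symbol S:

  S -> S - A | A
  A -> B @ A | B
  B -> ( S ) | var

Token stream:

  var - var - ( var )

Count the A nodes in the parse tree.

4

[S [S [S [A [B var]]] - [A [B var]]] - [A [B ( [S [A [B var]]] )]]]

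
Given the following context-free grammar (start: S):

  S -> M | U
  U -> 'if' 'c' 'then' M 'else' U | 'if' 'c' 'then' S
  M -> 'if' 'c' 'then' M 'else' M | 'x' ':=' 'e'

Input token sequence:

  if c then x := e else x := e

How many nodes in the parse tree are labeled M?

3

[S [M if c then [M x := e] else [M x := e]]]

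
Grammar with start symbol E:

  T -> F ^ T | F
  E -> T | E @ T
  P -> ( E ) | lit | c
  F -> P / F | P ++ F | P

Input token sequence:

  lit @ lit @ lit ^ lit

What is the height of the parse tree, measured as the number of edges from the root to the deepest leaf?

[E [E [E [T [F [P lit]]]] @ [T [F [P lit]]]] @ [T [F [P lit]] ^ [T [F [P lit]]]]]

6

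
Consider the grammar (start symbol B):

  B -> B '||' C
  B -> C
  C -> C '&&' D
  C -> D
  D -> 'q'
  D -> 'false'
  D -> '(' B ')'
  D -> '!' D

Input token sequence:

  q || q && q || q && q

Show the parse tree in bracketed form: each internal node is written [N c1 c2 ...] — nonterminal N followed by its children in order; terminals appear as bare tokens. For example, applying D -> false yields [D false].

[B [B [B [C [D q]]] || [C [C [D q]] && [D q]]] || [C [C [D q]] && [D q]]]

B
B || C
B || C || C
C || C || C
D || C || C
q || C || C
q || C && D || C
q || D && D || C
q || q && D || C
q || q && q || C
q || q && q || C && D
q || q && q || D && D
q || q && q || q && D
q || q && q || q && q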